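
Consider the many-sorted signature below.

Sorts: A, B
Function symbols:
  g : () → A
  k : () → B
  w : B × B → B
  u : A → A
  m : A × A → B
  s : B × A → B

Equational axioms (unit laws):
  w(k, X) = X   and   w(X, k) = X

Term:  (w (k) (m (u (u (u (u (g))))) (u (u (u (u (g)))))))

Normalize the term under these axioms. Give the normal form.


normal form = (m (u (u (u (u (g))))) (u (u (u (u (g))))))

1. (w (k) (m (u (u (u (u (g))))) (u (u (u (u (g)))))))  →  (m (u (u (u (u (g))))) (u (u (u (u (g))))))


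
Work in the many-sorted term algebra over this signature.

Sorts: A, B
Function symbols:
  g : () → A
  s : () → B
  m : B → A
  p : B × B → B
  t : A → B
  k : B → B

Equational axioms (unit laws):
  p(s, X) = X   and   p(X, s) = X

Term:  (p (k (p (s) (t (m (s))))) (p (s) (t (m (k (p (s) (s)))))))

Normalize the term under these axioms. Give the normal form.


1. (p (k (p (s) (t (m (s))))) (p (s) (t (m (k (p (s) (s)))))))  →  (p (k (t (m (s)))) (p (s) (t (m (k (p (s) (s)))))))
2. (p (k (t (m (s)))) (p (s) (t (m (k (p (s) (s)))))))  →  (p (k (t (m (s)))) (t (m (k (p (s) (s))))))
3. (p (k (t (m (s)))) (t (m (k (p (s) (s))))))  →  (p (k (t (m (s)))) (t (m (k (s)))))

normal form = (p (k (t (m (s)))) (t (m (k (s)))))


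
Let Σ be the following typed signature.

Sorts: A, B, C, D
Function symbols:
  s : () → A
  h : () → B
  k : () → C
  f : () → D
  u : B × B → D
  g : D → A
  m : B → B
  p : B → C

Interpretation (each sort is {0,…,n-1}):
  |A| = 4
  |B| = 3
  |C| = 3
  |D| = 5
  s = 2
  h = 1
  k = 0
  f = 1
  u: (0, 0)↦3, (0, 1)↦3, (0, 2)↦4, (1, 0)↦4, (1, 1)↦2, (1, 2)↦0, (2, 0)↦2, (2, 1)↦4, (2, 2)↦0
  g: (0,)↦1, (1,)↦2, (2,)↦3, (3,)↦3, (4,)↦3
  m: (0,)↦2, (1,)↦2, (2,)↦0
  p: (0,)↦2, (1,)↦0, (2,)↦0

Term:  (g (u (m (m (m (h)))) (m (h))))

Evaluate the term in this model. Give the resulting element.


value = 1

  h = 1
  (m (h)) = m(1,) = 2
  (m (m (h))) = m(2,) = 0
  (m (m (m (h)))) = m(0,) = 2
  h = 1
  (m (h)) = m(1,) = 2
  (u (m (m (m (h)))) (m (h))) = u(2, 2) = 0
  (g (u (m (m (m (h)))) (m (h)))) = g(0,) = 1


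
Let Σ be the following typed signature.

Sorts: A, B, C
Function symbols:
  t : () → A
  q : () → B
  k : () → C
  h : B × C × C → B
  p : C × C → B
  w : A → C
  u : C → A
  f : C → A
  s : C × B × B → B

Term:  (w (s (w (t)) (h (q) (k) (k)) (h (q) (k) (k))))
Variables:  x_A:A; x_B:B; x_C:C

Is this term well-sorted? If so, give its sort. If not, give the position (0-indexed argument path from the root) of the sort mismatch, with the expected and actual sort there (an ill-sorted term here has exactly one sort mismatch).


      (t) : A
    (w (t)) : C
      (q) : B
      (k) : C
      (k) : C
    (h (q) (k) (k)) : B
      (q) : B
      (k) : C
      (k) : C
    (h (q) (k) (k)) : B
  (s (w (t)) (h (q) (k) (k)) (h (q) (k) (k))) : B
(w (s (w (t)) (h (q) (k) (k)) (h (q) (k) (k)))) : ✗ arg 0 at [0] has sort B, expected A

ill-sorted at position [0]: expected A, got B


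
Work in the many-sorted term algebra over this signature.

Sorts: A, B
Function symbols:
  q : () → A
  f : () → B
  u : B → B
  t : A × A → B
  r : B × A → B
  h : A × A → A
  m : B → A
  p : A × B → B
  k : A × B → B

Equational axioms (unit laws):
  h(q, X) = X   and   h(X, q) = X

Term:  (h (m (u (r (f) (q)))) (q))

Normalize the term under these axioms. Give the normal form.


1. (h (m (u (r (f) (q)))) (q))  →  (m (u (r (f) (q))))

normal form = (m (u (r (f) (q))))


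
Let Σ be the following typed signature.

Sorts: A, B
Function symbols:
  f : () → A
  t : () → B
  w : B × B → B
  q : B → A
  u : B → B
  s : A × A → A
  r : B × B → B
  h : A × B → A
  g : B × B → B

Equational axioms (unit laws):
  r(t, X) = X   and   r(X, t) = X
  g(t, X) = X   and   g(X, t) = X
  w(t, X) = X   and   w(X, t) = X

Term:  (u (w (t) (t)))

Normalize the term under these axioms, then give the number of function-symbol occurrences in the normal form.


1. (u (w (t) (t)))  →  (u (t))
normal form: (u (t))

size = 2


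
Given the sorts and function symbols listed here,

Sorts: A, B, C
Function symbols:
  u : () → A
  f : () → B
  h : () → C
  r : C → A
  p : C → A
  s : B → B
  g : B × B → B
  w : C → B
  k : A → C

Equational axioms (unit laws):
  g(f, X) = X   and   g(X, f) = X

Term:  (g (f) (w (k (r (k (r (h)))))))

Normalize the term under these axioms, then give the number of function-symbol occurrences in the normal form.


1. (g (f) (w (k (r (k (r (h)))))))  →  (w (k (r (k (r (h))))))
normal form: (w (k (r (k (r (h))))))

size = 6


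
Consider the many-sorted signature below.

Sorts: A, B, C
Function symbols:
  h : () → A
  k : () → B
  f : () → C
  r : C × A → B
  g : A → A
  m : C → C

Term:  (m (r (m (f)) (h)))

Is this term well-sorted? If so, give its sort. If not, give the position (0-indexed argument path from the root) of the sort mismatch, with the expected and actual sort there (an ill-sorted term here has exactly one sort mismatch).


      (f) : C
    (m (f)) : C
    (h) : A
  (r (m (f)) (h)) : B
(m (r (m (f)) (h))) : ✗ arg 0 at [0] has sort B, expected C

ill-sorted at position [0]: expected C, got B


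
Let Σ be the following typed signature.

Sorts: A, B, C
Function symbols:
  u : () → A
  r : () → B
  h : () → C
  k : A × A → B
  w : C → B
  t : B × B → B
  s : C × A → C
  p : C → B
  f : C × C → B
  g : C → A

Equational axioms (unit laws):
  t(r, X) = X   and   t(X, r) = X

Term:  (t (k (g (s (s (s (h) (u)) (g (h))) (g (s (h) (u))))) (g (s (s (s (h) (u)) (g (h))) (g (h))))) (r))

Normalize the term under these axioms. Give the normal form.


1. (t (k (g (s (s (s (h) (u)) (g (h))) (g (s (h) (u))))) (g (s (s (s (h) (u)) (g (h))) (g (h))))) (r))  →  (k (g (s (s (s (h) (u)) (g (h))) (g (s (h) (u))))) (g (s (s (s (h) (u)) (g (h))) (g (h)))))

normal form = (k (g (s (s (s (h) (u)) (g (h))) (g (s (h) (u))))) (g (s (s (s (h) (u)) (g (h))) (g (h)))))


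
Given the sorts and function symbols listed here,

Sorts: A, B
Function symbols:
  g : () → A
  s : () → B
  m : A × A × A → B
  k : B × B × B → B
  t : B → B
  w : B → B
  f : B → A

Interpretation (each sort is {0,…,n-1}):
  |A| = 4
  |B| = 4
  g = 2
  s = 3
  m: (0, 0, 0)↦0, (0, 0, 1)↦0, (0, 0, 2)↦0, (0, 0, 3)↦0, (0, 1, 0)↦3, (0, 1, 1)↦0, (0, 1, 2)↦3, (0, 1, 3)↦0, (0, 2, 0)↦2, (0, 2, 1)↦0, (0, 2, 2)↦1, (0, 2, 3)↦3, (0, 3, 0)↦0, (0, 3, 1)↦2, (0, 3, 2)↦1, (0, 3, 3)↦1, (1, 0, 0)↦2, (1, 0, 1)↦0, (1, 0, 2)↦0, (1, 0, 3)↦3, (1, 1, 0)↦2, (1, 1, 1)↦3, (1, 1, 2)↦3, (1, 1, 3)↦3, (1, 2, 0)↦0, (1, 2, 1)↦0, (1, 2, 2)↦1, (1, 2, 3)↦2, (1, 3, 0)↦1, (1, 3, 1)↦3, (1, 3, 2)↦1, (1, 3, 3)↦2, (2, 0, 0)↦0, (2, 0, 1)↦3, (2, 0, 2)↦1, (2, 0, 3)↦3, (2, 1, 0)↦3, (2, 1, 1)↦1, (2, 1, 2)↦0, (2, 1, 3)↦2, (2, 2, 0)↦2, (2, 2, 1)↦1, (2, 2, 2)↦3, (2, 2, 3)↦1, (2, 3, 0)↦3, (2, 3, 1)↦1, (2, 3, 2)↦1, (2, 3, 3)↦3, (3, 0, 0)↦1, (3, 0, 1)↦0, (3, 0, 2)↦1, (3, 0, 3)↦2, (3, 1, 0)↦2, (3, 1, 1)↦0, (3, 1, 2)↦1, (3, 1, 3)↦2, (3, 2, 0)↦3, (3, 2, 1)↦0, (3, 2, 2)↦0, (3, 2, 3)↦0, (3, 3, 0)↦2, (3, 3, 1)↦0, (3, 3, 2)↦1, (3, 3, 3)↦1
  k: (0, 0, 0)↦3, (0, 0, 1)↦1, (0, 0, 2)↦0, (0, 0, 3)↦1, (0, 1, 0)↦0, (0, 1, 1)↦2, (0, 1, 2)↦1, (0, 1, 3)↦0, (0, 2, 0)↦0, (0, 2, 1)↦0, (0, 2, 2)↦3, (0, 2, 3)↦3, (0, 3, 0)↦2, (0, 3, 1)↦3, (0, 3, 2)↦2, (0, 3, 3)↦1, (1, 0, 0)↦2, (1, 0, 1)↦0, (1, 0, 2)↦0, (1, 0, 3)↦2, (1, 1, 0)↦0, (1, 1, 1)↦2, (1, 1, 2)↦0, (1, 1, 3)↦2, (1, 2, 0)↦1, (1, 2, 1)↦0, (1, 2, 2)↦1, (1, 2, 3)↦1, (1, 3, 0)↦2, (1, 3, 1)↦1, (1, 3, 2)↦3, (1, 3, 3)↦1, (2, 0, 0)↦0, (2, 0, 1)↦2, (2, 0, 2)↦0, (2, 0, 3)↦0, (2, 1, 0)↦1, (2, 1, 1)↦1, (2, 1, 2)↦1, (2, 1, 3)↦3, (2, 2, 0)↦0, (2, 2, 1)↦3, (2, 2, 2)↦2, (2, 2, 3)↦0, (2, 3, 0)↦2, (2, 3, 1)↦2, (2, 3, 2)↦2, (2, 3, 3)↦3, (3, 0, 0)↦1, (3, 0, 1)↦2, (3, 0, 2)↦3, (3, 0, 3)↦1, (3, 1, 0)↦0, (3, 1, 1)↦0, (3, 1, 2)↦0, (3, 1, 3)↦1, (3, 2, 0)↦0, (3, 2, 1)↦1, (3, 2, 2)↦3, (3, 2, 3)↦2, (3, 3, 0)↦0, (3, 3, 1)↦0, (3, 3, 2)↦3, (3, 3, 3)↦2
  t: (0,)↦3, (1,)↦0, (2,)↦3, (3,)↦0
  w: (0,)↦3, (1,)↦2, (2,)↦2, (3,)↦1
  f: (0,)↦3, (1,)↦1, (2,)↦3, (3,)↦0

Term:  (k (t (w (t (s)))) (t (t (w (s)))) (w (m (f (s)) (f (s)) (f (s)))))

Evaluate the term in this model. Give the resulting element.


value = 1

  s = 3
  (t (s)) = t(3,) = 0
  (w (t (s))) = w(0,) = 3
  (t (w (t (s)))) = t(3,) = 0
  s = 3
  (w (s)) = w(3,) = 1
  (t (w (s))) = t(1,) = 0
  (t (t (w (s)))) = t(0,) = 3
  s = 3
  (f (s)) = f(3,) = 0
  s = 3
  (f (s)) = f(3,) = 0
  s = 3
  (f (s)) = f(3,) = 0
  (m (f (s)) (f (s)) (f (s))) = m(0, 0, 0) = 0
  (w (m (f (s)) (f (s)) (f (s)))) = w(0,) = 3
  (k (t (w (t (s)))) (t (t (w (s)))) (w (m (f (s)) (f (s)) (f (s))))) = k(0, 3, 3) = 1


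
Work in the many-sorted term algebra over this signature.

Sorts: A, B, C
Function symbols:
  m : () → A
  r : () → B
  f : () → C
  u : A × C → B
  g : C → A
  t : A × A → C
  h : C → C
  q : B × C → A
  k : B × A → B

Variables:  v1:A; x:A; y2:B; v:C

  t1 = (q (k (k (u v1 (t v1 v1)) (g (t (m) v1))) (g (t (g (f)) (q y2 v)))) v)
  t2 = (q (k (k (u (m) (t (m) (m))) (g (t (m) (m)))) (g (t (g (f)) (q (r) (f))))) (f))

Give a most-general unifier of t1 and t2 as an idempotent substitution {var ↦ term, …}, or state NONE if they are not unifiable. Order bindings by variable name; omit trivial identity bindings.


{v ↦ (f), v1 ↦ (m), y2 ↦ (r)}


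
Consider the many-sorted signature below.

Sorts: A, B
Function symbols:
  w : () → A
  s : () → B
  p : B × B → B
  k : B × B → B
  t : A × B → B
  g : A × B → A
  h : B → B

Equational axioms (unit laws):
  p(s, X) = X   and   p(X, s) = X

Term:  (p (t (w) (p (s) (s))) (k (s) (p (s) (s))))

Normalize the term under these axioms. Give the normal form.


normal form = (p (t (w) (s)) (k (s) (s)))

1. (p (t (w) (p (s) (s))) (k (s) (p (s) (s))))  →  (p (t (w) (s)) (k (s) (p (s) (s))))
2. (p (t (w) (s)) (k (s) (p (s) (s))))  →  (p (t (w) (s)) (k (s) (s)))


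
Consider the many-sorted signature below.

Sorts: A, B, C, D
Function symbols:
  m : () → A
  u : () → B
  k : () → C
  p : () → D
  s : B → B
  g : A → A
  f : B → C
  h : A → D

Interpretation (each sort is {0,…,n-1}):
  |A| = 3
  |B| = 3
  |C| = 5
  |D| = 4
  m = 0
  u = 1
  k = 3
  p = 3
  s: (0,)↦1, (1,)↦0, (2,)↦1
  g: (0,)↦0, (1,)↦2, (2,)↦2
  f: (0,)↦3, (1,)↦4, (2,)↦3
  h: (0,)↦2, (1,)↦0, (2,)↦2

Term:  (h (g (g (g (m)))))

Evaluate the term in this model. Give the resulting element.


value = 2

  m = 0
  (g (m)) = g(0,) = 0
  (g (g (m))) = g(0,) = 0
  (g (g (g (m)))) = g(0,) = 0
  (h (g (g (g (m))))) = h(0,) = 2


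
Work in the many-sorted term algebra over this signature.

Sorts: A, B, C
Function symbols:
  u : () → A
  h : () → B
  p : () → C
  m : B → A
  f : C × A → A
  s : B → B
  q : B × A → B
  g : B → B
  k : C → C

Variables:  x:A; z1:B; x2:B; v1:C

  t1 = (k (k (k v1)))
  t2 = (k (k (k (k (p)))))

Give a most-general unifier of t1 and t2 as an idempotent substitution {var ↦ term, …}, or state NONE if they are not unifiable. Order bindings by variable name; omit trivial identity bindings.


{v1 ↦ (k (p))}


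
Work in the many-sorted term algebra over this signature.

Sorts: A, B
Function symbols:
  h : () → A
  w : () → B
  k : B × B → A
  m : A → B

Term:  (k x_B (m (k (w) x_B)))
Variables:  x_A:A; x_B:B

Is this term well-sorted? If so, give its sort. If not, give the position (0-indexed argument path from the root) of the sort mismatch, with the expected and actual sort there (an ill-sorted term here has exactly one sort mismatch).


well-sorted; sort = A

  x_B : B
      (w) : B
      x_B : B
    (k (w) x_B) : A
  (m (k (w) x_B)) : B
(k x_B (m (k (w) x_B))) : A


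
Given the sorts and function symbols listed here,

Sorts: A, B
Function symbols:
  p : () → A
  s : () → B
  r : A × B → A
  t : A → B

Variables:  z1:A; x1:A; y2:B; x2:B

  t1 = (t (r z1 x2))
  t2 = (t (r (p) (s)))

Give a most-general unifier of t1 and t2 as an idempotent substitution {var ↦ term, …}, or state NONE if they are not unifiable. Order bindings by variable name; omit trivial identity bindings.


{x2 ↦ (s), z1 ↦ (p)}


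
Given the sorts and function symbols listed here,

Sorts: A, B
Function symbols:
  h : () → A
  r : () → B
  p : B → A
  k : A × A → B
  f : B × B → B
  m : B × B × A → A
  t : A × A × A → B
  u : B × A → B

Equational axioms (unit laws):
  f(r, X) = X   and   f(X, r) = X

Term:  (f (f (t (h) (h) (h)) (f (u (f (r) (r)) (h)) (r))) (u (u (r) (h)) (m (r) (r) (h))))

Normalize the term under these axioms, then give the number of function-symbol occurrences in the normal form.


size = 17

1. (f (f (t (h) (h) (h)) (f (u (f (r) (r)) (h)) (r))) (u (u (r) (h)) (m (r) (r) (h))))  →  (f (f (t (h) (h) (h)) (u (f (r) (r)) (h))) (u (u (r) (h)) (m (r) (r) (h))))
2. (f (f (t (h) (h) (h)) (u (f (r) (r)) (h))) (u (u (r) (h)) (m (r) (r) (h))))  →  (f (f (t (h) (h) (h)) (u (r) (h))) (u (u (r) (h)) (m (r) (r) (h))))
normal form: (f (f (t (h) (h) (h)) (u (r) (h))) (u (u (r) (h)) (m (r) (r) (h))))


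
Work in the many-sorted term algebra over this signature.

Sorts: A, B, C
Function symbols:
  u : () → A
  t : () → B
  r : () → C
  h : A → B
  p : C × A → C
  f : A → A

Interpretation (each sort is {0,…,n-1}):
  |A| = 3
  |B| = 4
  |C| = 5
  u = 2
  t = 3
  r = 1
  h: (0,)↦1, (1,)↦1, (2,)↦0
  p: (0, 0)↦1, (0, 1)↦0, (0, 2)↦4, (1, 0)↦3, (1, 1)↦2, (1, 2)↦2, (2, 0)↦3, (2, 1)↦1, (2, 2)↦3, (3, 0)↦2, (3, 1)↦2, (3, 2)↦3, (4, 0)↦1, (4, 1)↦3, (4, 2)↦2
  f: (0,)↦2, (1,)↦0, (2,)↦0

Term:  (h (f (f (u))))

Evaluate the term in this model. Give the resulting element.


value = 0

  u = 2
  (f (u)) = f(2,) = 0
  (f (f (u))) = f(0,) = 2
  (h (f (f (u)))) = h(2,) = 0


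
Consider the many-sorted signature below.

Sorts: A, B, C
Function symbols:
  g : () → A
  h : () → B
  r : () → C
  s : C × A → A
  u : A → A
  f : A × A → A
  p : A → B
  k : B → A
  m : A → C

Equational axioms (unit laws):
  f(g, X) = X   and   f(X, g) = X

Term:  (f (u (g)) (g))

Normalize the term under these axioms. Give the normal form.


normal form = (u (g))

1. (f (u (g)) (g))  →  (u (g))


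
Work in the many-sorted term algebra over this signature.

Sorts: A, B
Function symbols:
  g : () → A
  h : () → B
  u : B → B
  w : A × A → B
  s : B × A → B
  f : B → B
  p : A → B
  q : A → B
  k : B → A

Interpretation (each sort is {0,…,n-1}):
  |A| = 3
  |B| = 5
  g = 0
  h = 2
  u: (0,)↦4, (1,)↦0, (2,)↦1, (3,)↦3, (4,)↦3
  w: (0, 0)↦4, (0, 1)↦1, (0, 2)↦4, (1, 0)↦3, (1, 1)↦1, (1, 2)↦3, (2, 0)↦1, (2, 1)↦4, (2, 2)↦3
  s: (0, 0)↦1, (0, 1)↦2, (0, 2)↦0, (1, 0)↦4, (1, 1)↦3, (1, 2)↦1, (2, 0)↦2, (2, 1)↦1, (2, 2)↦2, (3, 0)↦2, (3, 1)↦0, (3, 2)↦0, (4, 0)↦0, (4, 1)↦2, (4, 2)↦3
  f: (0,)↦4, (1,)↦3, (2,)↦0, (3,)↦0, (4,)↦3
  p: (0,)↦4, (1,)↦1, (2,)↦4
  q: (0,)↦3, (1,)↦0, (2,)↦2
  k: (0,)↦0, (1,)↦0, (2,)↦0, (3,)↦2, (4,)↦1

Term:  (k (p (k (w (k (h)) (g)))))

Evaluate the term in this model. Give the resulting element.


  h = 2
  (k (h)) = k(2,) = 0
  g = 0
  (w (k (h)) (g)) = w(0, 0) = 4
  (k (w (k (h)) (g))) = k(4,) = 1
  (p (k (w (k (h)) (g)))) = p(1,) = 1
  (k (p (k (w (k (h)) (g))))) = k(1,) = 0

value = 0


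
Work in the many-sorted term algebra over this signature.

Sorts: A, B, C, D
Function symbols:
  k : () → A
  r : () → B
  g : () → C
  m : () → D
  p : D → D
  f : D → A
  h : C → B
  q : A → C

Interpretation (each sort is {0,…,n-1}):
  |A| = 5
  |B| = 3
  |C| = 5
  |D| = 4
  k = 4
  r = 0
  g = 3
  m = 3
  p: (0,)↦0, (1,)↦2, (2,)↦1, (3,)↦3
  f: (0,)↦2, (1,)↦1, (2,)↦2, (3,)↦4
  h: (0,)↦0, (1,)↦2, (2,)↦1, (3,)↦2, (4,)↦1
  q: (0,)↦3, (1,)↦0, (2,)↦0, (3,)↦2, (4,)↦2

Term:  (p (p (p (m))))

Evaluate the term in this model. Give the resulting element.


value = 3

  m = 3
  (p (m)) = p(3,) = 3
  (p (p (m))) = p(3,) = 3
  (p (p (p (m)))) = p(3,) = 3


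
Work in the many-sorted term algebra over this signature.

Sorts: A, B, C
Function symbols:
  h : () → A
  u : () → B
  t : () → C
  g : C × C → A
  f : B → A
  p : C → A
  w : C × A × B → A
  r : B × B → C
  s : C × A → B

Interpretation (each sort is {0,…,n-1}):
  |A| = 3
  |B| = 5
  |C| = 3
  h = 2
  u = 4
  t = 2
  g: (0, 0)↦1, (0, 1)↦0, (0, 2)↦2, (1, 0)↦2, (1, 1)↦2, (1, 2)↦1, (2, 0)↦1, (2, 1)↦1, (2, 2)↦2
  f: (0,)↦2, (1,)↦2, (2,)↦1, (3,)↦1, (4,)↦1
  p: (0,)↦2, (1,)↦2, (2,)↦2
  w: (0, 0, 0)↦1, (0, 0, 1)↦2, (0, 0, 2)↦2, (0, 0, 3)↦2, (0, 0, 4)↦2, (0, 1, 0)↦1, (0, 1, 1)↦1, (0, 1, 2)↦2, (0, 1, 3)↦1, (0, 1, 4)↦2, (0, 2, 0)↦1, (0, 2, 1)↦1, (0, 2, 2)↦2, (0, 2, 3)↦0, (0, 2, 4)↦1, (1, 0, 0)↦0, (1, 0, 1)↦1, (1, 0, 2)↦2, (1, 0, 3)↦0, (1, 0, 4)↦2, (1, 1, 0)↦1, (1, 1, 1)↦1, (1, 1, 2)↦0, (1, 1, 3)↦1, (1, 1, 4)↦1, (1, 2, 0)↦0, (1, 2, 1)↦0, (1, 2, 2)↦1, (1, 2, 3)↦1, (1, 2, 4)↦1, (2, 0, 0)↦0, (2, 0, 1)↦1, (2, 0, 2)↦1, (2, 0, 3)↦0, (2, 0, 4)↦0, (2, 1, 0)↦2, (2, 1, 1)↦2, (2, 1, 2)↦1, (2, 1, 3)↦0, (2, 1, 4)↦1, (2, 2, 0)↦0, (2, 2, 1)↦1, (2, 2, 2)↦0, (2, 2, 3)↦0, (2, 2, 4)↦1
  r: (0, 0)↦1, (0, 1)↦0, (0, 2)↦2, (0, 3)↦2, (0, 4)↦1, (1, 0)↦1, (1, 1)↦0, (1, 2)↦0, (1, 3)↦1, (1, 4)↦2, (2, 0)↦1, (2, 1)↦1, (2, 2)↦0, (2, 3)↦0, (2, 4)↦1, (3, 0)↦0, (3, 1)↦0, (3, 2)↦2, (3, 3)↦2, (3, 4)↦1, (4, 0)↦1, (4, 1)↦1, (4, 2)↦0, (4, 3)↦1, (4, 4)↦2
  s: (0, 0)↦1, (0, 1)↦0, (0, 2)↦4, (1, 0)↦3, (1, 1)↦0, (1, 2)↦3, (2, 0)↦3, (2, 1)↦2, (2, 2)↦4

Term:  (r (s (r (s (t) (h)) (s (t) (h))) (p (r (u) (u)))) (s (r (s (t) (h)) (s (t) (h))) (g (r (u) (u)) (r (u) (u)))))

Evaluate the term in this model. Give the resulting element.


  t = 2
  h = 2
  (s (t) (h)) = s(2, 2) = 4
  t = 2
  h = 2
  (s (t) (h)) = s(2, 2) = 4
  (r (s (t) (h)) (s (t) (h))) = r(4, 4) = 2
  u = 4
  u = 4
  (r (u) (u)) = r(4, 4) = 2
  (p (r (u) (u))) = p(2,) = 2
  (s (r (s (t) (h)) (s (t) (h))) (p (r (u) (u)))) = s(2, 2) = 4
  t = 2
  h = 2
  (s (t) (h)) = s(2, 2) = 4
  t = 2
  h = 2
  (s (t) (h)) = s(2, 2) = 4
  (r (s (t) (h)) (s (t) (h))) = r(4, 4) = 2
  u = 4
  u = 4
  (r (u) (u)) = r(4, 4) = 2
  u = 4
  u = 4
  (r (u) (u)) = r(4, 4) = 2
  (g (r (u) (u)) (r (u) (u))) = g(2, 2) = 2
  (s (r (s (t) (h)) (s (t) (h))) (g (r (u) (u)) (r (u) (u)))) = s(2, 2) = 4
  (r (s (r (s (t) (h)) (s (t) (h))) (p (r (u) (u)))) (s (r (s (t) (h)) (s (t) (h))) (g (r (u) (u)) (r (u) (u))))) = r(4, 4) = 2

value = 2


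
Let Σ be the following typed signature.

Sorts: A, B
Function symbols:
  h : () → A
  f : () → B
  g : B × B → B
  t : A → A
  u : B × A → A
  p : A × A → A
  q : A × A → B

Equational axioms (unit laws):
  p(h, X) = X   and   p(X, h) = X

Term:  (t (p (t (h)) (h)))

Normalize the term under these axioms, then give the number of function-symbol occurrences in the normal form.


1. (t (p (t (h)) (h)))  →  (t (t (h)))
normal form: (t (t (h)))

size = 3


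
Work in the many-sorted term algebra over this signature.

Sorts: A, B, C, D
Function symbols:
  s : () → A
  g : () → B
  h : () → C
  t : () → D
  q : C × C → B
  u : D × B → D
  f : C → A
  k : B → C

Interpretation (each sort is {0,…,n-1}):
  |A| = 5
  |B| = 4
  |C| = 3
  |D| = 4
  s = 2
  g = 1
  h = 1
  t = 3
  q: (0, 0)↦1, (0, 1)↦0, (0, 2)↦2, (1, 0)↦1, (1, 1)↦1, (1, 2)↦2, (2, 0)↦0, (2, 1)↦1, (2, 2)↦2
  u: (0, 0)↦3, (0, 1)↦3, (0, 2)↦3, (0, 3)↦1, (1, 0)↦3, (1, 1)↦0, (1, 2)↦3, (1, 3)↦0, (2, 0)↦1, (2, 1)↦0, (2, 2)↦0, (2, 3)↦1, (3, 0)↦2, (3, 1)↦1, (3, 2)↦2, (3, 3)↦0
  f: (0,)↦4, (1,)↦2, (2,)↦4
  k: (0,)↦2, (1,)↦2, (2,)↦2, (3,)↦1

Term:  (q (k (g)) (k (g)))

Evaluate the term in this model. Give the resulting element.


  g = 1
  (k (g)) = k(1,) = 2
  g = 1
  (k (g)) = k(1,) = 2
  (q (k (g)) (k (g))) = q(2, 2) = 2

value = 2


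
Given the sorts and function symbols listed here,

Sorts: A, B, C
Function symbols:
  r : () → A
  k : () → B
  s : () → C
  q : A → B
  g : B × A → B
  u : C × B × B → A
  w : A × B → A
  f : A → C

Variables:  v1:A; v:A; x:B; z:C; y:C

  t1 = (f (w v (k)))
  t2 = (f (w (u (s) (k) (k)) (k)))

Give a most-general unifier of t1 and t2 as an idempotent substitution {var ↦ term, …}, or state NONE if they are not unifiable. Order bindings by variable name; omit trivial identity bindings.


{v ↦ (u (s) (k) (k))}


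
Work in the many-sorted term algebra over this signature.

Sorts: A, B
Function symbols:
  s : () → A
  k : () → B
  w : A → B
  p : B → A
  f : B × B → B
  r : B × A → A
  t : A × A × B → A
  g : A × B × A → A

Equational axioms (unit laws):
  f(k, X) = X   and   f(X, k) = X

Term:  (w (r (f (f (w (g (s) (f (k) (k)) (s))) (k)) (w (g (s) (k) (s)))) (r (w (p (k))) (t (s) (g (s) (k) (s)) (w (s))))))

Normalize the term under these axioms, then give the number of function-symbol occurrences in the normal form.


1. (w (r (f (f (w (g (s) (f (k) (k)) (s))) (k)) (w (g (s) (k) (s)))) (r (w (p (k))) (t (s) (g (s) (k) (s)) (w (s))))))  →  (w (r (f (w (g (s) (f (k) (k)) (s))) (w (g (s) (k) (s)))) (r (w (p (k))) (t (s) (g (s) (k) (s)) (w (s))))))
2. (w (r (f (w (g (s) (f (k) (k)) (s))) (w (g (s) (k) (s)))) (r (w (p (k))) (t (s) (g (s) (k) (s)) (w (s))))))  →  (w (r (f (w (g (s) (k) (s))) (w (g (s) (k) (s)))) (r (w (p (k))) (t (s) (g (s) (k) (s)) (w (s))))))
normal form: (w (r (f (w (g (s) (k) (s))) (w (g (s) (k) (s)))) (r (w (p (k))) (t (s) (g (s) (k) (s)) (w (s))))))

size = 25


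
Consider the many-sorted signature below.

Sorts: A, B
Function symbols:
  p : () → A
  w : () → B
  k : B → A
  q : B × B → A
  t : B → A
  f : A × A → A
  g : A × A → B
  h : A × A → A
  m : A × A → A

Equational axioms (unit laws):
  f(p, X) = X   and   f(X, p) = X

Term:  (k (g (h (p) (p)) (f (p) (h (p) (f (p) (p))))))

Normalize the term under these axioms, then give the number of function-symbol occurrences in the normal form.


1. (k (g (h (p) (p)) (f (p) (h (p) (f (p) (p))))))  →  (k (g (h (p) (p)) (h (p) (f (p) (p)))))
2. (k (g (h (p) (p)) (h (p) (f (p) (p)))))  →  (k (g (h (p) (p)) (h (p) (p))))
normal form: (k (g (h (p) (p)) (h (p) (p))))

size = 8


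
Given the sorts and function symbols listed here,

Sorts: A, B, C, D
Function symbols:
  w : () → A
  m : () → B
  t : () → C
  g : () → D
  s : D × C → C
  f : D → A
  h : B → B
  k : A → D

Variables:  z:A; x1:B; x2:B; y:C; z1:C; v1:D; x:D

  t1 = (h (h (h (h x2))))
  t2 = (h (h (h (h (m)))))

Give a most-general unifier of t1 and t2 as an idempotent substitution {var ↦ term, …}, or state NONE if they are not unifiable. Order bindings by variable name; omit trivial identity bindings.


{x2 ↦ (m)}


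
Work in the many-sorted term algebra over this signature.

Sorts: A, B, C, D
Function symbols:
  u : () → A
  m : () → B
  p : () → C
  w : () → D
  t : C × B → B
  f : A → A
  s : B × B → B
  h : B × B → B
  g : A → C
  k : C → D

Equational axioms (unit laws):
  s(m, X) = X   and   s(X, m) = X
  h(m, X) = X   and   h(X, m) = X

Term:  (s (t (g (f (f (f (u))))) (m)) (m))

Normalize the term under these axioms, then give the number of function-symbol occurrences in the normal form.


size = 7

1. (s (t (g (f (f (f (u))))) (m)) (m))  →  (t (g (f (f (f (u))))) (m))
normal form: (t (g (f (f (f (u))))) (m))


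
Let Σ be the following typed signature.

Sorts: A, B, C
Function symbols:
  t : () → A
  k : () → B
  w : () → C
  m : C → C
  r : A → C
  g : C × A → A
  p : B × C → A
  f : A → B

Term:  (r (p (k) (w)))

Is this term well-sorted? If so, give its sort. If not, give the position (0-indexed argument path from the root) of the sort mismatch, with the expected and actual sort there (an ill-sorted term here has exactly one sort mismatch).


    (k) : B
    (w) : C
  (p (k) (w)) : A
(r (p (k) (w))) : C

well-sorted; sort = C


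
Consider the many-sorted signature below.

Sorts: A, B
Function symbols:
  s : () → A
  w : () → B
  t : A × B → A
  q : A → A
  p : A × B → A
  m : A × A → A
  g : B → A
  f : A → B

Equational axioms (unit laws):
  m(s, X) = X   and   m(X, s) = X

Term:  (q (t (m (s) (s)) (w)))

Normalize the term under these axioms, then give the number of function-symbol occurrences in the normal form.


1. (q (t (m (s) (s)) (w)))  →  (q (t (s) (w)))
normal form: (q (t (s) (w)))

size = 4


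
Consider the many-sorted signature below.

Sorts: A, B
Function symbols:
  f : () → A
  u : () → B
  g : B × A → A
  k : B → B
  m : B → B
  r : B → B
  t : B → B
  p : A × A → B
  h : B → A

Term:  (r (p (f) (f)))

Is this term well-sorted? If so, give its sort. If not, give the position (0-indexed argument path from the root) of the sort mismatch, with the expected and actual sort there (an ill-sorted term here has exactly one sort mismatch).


    (f) : A
    (f) : A
  (p (f) (f)) : B
(r (p (f) (f))) : B

well-sorted; sort = B


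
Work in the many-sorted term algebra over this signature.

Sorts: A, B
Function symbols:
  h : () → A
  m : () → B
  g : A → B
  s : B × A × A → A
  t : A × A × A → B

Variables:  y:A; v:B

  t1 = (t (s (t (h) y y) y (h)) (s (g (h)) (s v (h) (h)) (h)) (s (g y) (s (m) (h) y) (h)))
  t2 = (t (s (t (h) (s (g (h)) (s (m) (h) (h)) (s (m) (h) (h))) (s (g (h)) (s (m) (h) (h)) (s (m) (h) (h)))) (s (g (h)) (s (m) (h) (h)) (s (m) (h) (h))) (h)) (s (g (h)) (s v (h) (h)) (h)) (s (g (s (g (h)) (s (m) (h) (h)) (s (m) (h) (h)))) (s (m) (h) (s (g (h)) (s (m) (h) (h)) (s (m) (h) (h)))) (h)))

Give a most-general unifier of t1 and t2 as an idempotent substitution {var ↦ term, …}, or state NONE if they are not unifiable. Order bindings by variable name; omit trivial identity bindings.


{y ↦ (s (g (h)) (s (m) (h) (h)) (s (m) (h) (h)))}


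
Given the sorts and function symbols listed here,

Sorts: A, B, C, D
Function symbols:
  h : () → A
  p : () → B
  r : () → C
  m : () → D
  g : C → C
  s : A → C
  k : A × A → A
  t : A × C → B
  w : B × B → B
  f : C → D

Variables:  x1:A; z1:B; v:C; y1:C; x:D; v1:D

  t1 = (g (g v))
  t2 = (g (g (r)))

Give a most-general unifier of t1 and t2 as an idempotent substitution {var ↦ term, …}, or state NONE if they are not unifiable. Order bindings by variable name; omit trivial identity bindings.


{v ↦ (r)}


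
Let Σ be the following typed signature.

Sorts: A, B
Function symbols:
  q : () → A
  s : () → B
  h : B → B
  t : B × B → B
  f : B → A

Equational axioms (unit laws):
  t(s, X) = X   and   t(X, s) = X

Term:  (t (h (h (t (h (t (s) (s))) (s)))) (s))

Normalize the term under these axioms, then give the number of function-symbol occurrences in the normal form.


1. (t (h (h (t (h (t (s) (s))) (s)))) (s))  →  (h (h (t (h (t (s) (s))) (s))))
2. (h (h (t (h (t (s) (s))) (s))))  →  (h (h (h (t (s) (s)))))
3. (h (h (h (t (s) (s)))))  →  (h (h (h (s))))
normal form: (h (h (h (s))))

size = 4


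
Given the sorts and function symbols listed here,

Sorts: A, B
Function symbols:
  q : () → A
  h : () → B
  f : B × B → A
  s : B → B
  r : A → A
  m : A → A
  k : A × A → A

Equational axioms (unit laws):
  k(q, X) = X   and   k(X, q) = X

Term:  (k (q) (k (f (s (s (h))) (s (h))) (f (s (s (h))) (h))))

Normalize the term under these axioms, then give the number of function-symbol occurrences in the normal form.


size = 12

1. (k (q) (k (f (s (s (h))) (s (h))) (f (s (s (h))) (h))))  →  (k (f (s (s (h))) (s (h))) (f (s (s (h))) (h)))
normal form: (k (f (s (s (h))) (s (h))) (f (s (s (h))) (h)))


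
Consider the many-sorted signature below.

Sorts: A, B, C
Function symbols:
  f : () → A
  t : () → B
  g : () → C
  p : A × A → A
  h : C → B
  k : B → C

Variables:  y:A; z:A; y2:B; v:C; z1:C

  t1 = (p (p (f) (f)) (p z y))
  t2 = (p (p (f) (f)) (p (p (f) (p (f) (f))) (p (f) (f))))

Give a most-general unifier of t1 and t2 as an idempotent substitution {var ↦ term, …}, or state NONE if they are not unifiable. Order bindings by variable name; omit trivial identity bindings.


{y ↦ (p (f) (f)), z ↦ (p (f) (p (f) (f)))}


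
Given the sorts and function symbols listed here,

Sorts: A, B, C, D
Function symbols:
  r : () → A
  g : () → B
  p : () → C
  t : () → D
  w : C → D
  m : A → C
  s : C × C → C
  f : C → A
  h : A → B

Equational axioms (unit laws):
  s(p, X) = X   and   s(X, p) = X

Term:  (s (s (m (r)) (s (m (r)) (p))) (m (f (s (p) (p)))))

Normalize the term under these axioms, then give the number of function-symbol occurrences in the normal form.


1. (s (s (m (r)) (s (m (r)) (p))) (m (f (s (p) (p)))))  →  (s (s (m (r)) (m (r))) (m (f (s (p) (p)))))
2. (s (s (m (r)) (m (r))) (m (f (s (p) (p)))))  →  (s (s (m (r)) (m (r))) (m (f (p))))
normal form: (s (s (m (r)) (m (r))) (m (f (p))))

size = 9


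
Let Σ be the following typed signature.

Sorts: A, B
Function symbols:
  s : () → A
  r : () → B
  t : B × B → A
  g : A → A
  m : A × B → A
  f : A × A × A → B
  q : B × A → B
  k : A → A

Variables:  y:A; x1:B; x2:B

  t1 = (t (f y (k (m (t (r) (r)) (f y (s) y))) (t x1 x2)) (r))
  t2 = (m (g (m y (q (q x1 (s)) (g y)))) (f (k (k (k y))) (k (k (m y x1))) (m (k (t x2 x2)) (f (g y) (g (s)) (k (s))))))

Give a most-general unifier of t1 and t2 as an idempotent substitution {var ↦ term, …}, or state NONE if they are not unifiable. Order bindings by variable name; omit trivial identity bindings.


head clash or occurs-check failure — not unifiable

NONE (not unifiable)


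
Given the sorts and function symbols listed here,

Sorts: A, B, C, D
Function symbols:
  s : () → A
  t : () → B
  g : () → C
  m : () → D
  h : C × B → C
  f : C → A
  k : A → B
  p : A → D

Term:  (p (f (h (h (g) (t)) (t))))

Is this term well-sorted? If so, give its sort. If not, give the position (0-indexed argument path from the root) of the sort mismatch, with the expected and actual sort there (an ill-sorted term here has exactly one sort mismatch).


        (g) : C
        (t) : B
      (h (g) (t)) : C
      (t) : B
    (h (h (g) (t)) (t)) : C
  (f (h (h (g) (t)) (t))) : A
(p (f (h (h (g) (t)) (t)))) : D

well-sorted; sort = D


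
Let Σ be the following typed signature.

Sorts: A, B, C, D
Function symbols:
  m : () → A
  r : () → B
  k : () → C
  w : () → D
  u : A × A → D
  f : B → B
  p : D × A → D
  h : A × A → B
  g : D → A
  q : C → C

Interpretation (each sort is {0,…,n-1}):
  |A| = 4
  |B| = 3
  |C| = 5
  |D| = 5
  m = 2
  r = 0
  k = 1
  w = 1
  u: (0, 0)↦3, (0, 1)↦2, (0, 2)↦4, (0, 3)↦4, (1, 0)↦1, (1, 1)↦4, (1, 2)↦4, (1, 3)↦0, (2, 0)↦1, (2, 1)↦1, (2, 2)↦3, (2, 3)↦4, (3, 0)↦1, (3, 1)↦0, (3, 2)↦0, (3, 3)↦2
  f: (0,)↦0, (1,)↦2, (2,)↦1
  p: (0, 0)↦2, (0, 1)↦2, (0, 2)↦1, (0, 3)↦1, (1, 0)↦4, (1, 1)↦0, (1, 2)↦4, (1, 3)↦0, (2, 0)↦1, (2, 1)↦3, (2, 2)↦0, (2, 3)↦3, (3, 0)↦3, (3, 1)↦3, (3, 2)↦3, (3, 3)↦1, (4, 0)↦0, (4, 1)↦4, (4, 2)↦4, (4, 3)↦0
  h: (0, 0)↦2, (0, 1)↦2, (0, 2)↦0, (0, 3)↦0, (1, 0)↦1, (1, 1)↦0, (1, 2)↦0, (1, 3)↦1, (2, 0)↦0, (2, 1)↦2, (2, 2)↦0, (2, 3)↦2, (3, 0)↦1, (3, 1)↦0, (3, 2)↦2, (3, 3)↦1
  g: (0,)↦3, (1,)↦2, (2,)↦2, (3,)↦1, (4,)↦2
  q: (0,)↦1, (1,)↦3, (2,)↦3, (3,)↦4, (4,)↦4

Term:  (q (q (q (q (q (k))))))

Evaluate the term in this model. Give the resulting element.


value = 4

  k = 1
  (q (k)) = q(1,) = 3
  (q (q (k))) = q(3,) = 4
  (q (q (q (k)))) = q(4,) = 4
  (q (q (q (q (k))))) = q(4,) = 4
  (q (q (q (q (q (k)))))) = q(4,) = 4


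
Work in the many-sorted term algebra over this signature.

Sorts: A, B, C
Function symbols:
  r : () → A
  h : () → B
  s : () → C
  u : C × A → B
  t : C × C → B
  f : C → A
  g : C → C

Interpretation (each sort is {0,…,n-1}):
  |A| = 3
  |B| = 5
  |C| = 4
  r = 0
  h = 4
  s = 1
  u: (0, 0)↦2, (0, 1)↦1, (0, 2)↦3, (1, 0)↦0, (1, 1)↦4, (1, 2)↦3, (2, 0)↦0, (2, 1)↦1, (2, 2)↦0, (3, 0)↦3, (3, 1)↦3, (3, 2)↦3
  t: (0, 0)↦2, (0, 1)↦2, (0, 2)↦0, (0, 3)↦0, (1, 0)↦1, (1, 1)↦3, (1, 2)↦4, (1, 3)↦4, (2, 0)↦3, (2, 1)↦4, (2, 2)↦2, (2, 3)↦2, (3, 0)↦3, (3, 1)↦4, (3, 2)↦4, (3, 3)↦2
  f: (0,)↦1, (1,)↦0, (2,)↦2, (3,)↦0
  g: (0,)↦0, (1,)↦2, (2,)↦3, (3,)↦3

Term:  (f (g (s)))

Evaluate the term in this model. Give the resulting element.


  s = 1
  (g (s)) = g(1,) = 2
  (f (g (s))) = f(2,) = 2

value = 2


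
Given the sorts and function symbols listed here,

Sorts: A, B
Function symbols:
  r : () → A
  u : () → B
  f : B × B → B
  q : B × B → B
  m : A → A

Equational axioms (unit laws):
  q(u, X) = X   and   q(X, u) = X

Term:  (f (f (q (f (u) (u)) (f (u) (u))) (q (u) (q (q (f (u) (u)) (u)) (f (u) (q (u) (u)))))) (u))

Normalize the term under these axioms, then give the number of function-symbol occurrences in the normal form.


1. (f (f (q (f (u) (u)) (f (u) (u))) (q (u) (q (q (f (u) (u)) (u)) (f (u) (q (u) (u)))))) (u))  →  (f (f (q (f (u) (u)) (f (u) (u))) (q (q (f (u) (u)) (u)) (f (u) (q (u) (u))))) (u))
2. (f (f (q (f (u) (u)) (f (u) (u))) (q (q (f (u) (u)) (u)) (f (u) (q (u) (u))))) (u))  →  (f (f (q (f (u) (u)) (f (u) (u))) (q (f (u) (u)) (f (u) (q (u) (u))))) (u))
3. (f (f (q (f (u) (u)) (f (u) (u))) (q (f (u) (u)) (f (u) (q (u) (u))))) (u))  →  (f (f (q (f (u) (u)) (f (u) (u))) (q (f (u) (u)) (f (u) (u)))) (u))
normal form: (f (f (q (f (u) (u)) (f (u) (u))) (q (f (u) (u)) (f (u) (u)))) (u))

size = 17


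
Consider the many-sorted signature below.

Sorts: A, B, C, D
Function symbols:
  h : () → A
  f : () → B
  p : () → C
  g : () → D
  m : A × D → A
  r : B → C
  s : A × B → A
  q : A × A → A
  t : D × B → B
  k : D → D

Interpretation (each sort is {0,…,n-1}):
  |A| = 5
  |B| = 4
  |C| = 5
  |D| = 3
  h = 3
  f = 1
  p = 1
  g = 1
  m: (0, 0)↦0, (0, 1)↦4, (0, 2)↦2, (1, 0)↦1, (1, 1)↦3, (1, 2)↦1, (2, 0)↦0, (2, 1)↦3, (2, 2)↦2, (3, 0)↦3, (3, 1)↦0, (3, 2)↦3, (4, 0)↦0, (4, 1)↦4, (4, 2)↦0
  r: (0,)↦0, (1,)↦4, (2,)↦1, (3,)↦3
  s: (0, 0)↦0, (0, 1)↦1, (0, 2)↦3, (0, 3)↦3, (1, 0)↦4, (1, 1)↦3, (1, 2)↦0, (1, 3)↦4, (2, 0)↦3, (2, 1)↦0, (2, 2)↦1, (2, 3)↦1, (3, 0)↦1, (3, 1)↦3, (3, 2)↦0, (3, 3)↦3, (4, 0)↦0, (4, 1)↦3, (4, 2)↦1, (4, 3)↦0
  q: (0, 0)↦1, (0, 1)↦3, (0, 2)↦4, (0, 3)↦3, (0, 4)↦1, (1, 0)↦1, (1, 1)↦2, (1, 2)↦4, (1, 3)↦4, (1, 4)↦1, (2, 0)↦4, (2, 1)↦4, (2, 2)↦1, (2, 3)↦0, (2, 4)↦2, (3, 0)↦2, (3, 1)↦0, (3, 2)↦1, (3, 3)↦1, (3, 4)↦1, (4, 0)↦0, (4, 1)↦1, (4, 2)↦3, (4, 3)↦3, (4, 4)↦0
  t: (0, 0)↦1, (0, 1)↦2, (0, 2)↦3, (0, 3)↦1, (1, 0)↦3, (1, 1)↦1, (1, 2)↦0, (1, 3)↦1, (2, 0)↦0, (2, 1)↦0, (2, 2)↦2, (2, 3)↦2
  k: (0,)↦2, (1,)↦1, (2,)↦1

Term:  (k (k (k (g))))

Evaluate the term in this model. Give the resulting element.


value = 1

  g = 1
  (k (g)) = k(1,) = 1
  (k (k (g))) = k(1,) = 1
  (k (k (k (g)))) = k(1,) = 1


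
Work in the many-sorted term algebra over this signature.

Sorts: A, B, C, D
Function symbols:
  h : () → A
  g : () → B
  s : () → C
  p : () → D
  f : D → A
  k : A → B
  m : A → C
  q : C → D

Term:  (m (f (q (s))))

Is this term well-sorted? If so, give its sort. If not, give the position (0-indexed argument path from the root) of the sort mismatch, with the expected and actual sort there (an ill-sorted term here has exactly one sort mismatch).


well-sorted; sort = C

      (s) : C
    (q (s)) : D
  (f (q (s))) : A
(m (f (q (s)))) : C


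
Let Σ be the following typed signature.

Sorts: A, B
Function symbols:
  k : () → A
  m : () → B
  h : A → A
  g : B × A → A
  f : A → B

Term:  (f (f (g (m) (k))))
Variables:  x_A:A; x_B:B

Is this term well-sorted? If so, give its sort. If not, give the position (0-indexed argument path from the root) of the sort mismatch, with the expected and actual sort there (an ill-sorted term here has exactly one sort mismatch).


      (m) : B
      (k) : A
    (g (m) (k)) : A
  (f (g (m) (k))) : B
(f (f (g (m) (k)))) : ✗ arg 0 at [0] has sort B, expected A

ill-sorted at position [0]: expected A, got B


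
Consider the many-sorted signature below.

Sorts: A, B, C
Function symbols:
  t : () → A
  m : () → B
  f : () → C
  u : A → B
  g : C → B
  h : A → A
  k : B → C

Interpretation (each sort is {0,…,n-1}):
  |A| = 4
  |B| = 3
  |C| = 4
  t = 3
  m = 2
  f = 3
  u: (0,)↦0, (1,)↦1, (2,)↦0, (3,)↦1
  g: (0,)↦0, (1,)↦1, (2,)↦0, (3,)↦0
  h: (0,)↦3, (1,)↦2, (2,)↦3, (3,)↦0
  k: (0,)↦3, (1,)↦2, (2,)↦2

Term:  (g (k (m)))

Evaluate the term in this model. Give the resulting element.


  m = 2
  (k (m)) = k(2,) = 2
  (g (k (m))) = g(2,) = 0

value = 0


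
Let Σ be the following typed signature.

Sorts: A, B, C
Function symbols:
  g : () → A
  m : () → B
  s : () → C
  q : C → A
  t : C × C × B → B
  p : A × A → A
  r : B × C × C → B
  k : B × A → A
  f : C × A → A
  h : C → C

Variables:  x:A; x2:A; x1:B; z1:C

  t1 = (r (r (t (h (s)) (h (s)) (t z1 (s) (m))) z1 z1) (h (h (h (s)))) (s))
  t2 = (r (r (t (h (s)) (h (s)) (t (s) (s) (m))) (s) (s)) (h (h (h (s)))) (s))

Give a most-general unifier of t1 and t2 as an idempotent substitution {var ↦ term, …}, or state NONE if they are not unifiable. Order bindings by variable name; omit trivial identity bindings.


{z1 ↦ (s)}


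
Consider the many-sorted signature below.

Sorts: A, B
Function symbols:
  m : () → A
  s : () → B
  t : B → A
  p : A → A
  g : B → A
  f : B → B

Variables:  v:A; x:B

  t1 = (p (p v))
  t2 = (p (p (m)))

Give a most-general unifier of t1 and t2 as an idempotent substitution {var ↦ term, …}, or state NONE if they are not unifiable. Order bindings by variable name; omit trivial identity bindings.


{v ↦ (m)}


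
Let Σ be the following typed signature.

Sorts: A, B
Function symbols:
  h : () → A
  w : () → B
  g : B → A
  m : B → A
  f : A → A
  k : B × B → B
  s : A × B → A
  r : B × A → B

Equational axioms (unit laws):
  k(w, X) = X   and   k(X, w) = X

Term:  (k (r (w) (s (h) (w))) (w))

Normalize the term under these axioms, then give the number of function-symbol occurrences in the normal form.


1. (k (r (w) (s (h) (w))) (w))  →  (r (w) (s (h) (w)))
normal form: (r (w) (s (h) (w)))

size = 5


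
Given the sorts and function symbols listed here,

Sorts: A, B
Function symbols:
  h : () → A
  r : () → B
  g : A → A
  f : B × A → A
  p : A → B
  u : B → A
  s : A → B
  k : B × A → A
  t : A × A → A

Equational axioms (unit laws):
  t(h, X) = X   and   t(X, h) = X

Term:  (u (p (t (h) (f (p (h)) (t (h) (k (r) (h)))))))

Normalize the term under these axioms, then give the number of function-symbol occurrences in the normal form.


size = 8

1. (u (p (t (h) (f (p (h)) (t (h) (k (r) (h)))))))  →  (u (p (f (p (h)) (t (h) (k (r) (h))))))
2. (u (p (f (p (h)) (t (h) (k (r) (h))))))  →  (u (p (f (p (h)) (k (r) (h)))))
normal form: (u (p (f (p (h)) (k (r) (h)))))


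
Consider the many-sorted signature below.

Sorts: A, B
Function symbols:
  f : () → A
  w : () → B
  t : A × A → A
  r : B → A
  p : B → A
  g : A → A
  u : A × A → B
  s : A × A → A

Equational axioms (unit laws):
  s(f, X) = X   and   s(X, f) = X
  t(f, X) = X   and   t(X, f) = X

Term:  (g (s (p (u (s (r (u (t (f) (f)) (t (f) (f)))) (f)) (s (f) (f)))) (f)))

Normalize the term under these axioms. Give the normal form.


1. (g (s (p (u (s (r (u (t (f) (f)) (t (f) (f)))) (f)) (s (f) (f)))) (f)))  →  (g (p (u (s (r (u (t (f) (f)) (t (f) (f)))) (f)) (s (f) (f)))))
2. (g (p (u (s (r (u (t (f) (f)) (t (f) (f)))) (f)) (s (f) (f)))))  →  (g (p (u (r (u (t (f) (f)) (t (f) (f)))) (s (f) (f)))))
3. (g (p (u (r (u (t (f) (f)) (t (f) (f)))) (s (f) (f)))))  →  (g (p (u (r (u (f) (t (f) (f)))) (s (f) (f)))))
4. (g (p (u (r (u (f) (t (f) (f)))) (s (f) (f)))))  →  (g (p (u (r (u (f) (f))) (s (f) (f)))))
5. (g (p (u (r (u (f) (f))) (s (f) (f)))))  →  (g (p (u (r (u (f) (f))) (f))))

normal form = (g (p (u (r (u (f) (f))) (f))))
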